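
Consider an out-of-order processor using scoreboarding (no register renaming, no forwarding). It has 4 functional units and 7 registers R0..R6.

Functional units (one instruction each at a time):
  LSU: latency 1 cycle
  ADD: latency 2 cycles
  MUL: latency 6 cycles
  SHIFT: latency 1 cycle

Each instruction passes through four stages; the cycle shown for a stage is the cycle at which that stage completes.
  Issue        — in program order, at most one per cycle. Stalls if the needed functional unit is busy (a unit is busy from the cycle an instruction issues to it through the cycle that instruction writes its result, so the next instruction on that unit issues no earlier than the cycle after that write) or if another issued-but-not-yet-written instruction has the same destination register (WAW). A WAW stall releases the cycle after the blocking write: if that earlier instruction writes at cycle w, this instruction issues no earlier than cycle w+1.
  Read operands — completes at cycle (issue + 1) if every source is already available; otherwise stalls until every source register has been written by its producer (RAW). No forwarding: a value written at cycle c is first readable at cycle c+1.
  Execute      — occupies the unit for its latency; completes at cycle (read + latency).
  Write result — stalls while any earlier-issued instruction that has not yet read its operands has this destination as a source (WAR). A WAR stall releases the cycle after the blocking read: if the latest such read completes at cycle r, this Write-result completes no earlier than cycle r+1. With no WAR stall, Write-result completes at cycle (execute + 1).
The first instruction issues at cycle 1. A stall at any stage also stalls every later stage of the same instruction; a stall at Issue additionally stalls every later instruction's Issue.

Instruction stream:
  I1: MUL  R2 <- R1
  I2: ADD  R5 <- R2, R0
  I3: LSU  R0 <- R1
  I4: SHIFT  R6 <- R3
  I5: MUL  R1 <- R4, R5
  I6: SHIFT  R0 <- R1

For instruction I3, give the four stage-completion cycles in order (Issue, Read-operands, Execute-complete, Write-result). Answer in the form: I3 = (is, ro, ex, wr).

c1: I1→MUL
c2: I1 RO, I2→ADD
c3: I3→LSU
c4: I3 RO, I4→SHIFT
c5: I3 EX, I4 RO
c6: I4 EX
c7: I4 WR R6
c8: I1 EX
c9: I1 WR R2
c10: I2 RO, I5→MUL
c11: I3 WR R0
c12: I2 EX, I6→SHIFT
c13: I2 WR R5
c14: I5 RO
c20: I5 EX
c21: I5 WR R1
c22: I6 RO
c23: I6 EX
c24: I6 WR R0

I3 = (3, 4, 5, 11)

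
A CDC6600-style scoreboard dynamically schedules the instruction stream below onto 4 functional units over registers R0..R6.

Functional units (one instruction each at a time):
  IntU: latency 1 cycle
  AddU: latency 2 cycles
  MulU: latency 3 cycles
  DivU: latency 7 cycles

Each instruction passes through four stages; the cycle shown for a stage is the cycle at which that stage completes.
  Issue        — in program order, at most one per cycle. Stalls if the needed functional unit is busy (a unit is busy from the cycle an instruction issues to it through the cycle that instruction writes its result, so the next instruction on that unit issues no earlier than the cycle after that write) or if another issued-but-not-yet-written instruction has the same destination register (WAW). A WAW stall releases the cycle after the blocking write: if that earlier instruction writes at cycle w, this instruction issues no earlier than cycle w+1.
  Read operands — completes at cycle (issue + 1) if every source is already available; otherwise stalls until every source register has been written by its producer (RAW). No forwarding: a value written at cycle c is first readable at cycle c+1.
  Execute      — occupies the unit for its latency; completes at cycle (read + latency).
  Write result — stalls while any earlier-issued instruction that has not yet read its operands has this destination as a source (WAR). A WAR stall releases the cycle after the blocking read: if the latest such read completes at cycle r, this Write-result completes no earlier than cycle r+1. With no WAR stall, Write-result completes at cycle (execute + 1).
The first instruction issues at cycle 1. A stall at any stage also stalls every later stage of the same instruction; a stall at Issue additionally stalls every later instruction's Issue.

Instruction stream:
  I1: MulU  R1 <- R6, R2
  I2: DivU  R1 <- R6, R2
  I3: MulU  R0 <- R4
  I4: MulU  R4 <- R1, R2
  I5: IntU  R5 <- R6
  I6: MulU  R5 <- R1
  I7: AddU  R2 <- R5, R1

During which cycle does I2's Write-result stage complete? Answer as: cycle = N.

cycle = 16

I1 -> (1, 2, 5, 6)
I2 -> (7, 8, 15, 16)  // WAW R1: wait I1 write@6
I3 -> (8, 9, 12, 13)
I4 -> (14, 17, 20, 21)  // struct: MulU busy until I3 writes@13, RAW R1: wait I2 write@16
I5 -> (15, 16, 17, 18)
I6 -> (22, 23, 26, 27)  // struct: MulU busy until I4 writes@21
I7 -> (23, 28, 30, 31)  // RAW R5: wait I6 write@27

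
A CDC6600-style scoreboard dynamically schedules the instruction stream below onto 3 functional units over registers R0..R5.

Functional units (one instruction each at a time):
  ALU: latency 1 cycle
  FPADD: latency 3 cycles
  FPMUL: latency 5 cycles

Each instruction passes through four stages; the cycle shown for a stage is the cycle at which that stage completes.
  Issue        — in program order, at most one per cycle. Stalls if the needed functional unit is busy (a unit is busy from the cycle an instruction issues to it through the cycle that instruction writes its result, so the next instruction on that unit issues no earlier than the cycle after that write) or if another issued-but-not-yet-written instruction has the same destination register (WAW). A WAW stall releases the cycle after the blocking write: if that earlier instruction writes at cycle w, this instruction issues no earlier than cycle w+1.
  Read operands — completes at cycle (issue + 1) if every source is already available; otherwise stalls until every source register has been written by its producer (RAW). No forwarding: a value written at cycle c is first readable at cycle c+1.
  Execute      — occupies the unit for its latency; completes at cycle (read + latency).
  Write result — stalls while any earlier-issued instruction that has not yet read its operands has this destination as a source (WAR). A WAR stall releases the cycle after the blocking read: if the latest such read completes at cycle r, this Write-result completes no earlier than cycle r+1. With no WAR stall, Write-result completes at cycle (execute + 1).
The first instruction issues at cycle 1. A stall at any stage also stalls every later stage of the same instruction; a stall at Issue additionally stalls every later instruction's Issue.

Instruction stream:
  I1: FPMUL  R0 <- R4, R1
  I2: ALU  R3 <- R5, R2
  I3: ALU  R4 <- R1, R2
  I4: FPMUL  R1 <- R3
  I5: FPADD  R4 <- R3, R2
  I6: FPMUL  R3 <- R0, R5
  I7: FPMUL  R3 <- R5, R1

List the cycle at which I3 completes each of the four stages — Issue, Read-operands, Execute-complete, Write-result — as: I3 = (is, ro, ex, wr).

[I1] 1/2/7/8
[I2] 2/3/4/5
[I3] 6/7/8/9  (struct: ALU busy until I2 writes@5)
[I4] 9/10/15/16  (struct: FPMUL busy until I1 writes@8)
[I5] 10/11/14/15
[I6] 17/18/23/24  (struct: FPMUL busy until I4 writes@16)
[I7] 25/26/31/32  (struct: FPMUL busy until I6 writes@24)

I3 = (6, 7, 8, 9)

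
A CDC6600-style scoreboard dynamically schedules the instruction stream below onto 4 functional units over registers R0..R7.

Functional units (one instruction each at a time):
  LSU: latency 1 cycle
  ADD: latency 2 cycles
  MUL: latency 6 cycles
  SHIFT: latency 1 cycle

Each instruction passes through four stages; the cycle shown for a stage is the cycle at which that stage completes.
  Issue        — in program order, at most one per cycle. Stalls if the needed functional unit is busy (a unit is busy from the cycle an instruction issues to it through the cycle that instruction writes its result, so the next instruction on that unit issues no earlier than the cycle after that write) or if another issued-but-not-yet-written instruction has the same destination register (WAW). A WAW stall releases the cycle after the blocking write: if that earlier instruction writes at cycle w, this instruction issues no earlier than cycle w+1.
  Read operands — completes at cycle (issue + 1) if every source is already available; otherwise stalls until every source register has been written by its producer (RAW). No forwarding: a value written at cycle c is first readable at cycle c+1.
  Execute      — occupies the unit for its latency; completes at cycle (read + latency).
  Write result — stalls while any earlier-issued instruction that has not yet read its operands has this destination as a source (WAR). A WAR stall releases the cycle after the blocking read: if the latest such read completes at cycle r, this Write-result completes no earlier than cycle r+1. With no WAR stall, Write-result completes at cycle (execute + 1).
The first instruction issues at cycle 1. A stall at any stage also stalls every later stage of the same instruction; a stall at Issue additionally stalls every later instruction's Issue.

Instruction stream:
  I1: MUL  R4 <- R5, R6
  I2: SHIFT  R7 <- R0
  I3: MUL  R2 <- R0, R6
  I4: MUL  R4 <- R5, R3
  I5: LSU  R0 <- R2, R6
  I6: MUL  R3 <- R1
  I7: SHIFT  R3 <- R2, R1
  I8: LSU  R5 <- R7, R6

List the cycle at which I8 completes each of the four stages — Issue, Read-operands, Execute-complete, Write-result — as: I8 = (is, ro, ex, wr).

I8 = (38, 39, 40, 41)

cycle 1: I1 dispatched to MUL
cycle 2: I1 operands ready, I2 dispatched to SHIFT
cycle 3: I2 operands ready
cycle 4: I2 complete
cycle 5: R7←I2
cycle 8: I1 complete
cycle 9: R4←I1
cycle 10: I3 dispatched to MUL
cycle 11: I3 operands ready
cycle 17: I3 complete
cycle 18: R2←I3
cycle 19: I4 dispatched to MUL
cycle 20: I4 operands ready, I5 dispatched to LSU
cycle 21: I5 operands ready
cycle 22: I5 complete
cycle 23: R0←I5
cycle 26: I4 complete
cycle 27: R4←I4
cycle 28: I6 dispatched to MUL
cycle 29: I6 operands ready
cycle 35: I6 complete
cycle 36: R3←I6
cycle 37: I7 dispatched to SHIFT
cycle 38: I7 operands ready, I8 dispatched to LSU
cycle 39: I7 complete, I8 operands ready
cycle 40: R3←I7, I8 complete
cycle 41: R5←I8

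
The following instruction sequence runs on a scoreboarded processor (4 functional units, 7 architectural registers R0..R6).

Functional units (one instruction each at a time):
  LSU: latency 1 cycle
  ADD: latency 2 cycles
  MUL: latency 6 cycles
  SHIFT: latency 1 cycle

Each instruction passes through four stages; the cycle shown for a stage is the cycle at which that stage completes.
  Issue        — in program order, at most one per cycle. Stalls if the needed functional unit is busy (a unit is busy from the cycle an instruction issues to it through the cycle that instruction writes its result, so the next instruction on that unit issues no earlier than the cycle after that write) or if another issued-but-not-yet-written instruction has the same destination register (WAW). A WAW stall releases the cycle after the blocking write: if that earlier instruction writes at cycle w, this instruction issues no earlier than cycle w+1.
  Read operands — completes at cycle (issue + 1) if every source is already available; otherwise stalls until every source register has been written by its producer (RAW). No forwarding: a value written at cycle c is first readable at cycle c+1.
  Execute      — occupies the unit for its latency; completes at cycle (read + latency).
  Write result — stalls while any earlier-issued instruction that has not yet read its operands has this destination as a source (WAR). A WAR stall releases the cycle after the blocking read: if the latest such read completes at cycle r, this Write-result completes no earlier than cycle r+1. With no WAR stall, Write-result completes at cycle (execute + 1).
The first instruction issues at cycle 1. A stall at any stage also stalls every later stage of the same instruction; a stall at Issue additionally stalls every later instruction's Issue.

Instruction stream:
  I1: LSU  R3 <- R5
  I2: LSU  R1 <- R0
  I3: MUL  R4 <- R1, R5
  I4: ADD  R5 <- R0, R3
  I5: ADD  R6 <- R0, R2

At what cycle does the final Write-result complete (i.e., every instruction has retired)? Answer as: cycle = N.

1) issue 1, read 2, done 3, write 4
2) issue 5, read 6, done 7, write 8  <struct: LSU busy until I1 writes@4>
3) issue 6, read 9, done 15, write 16  <RAW R1: wait I2 write@8>
4) issue 7, read 8, done 10, write 11
5) issue 12, read 13, done 15, write 16  <struct: ADD busy until I4 writes@11>

cycle = 16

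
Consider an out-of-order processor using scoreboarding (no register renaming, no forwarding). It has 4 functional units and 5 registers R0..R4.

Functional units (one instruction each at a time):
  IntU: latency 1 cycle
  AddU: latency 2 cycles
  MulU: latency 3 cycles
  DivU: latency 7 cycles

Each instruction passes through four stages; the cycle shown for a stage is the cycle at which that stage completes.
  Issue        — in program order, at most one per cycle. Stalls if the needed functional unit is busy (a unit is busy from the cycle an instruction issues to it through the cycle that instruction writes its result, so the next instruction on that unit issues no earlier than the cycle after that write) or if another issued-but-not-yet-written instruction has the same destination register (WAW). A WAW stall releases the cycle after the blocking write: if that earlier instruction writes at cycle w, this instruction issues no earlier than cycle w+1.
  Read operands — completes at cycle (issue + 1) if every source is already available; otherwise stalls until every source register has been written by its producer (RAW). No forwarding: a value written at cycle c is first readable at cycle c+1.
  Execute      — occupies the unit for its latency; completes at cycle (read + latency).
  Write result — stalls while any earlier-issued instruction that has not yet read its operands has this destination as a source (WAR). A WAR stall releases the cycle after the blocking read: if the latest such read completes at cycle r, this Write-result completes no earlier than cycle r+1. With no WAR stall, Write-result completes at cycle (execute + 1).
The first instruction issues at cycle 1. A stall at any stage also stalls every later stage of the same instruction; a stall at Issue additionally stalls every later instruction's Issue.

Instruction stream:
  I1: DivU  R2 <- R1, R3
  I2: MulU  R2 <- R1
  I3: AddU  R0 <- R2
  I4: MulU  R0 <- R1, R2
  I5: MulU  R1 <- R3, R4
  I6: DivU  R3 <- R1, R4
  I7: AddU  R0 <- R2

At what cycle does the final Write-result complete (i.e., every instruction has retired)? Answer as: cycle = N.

cycle = 41

I1 -> (1, 2, 9, 10)
I2 -> (11, 12, 15, 16)  // WAW R2: wait I1 write@10
I3 -> (12, 17, 19, 20)  // RAW R2: wait I2 write@16
I4 -> (21, 22, 25, 26)  // WAW R0: wait I3 write@20
I5 -> (27, 28, 31, 32)  // struct: MulU busy until I4 writes@26
I6 -> (28, 33, 40, 41)  // RAW R1: wait I5 write@32
I7 -> (29, 30, 32, 33)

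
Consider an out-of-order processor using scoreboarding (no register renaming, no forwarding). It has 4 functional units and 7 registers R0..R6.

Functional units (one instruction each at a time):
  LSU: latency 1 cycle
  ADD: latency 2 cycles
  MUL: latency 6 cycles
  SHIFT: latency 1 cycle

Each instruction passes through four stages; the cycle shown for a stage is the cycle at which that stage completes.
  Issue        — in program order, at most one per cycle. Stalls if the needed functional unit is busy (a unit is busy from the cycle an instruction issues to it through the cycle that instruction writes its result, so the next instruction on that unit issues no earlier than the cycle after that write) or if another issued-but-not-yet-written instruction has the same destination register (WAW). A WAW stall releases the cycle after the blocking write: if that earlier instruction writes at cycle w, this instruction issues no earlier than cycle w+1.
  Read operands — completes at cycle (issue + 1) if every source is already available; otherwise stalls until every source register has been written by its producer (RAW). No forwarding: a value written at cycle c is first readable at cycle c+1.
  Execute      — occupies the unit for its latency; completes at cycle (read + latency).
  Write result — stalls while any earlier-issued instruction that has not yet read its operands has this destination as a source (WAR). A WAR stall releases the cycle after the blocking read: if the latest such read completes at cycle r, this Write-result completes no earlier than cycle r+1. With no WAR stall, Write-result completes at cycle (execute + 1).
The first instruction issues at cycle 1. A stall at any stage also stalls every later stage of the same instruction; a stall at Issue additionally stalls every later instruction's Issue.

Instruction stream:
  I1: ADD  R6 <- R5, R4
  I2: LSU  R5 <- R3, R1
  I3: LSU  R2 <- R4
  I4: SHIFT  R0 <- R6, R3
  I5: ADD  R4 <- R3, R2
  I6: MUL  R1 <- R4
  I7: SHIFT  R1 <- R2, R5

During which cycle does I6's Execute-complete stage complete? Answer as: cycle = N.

I1  is:1  ro:2  ex:4  wr:5
I2  is:2  ro:3  ex:4  wr:5
I3  is:6  ro:7  ex:8  wr:9  — struct: LSU busy until I2 writes@5
I4  is:7  ro:8  ex:9  wr:10
I5  is:8  ro:10  ex:12  wr:13  — RAW R2: wait I3 write@9
I6  is:9  ro:14  ex:20  wr:21  — RAW R4: wait I5 write@13
I7  is:22  ro:23  ex:24  wr:25  — WAW R1: wait I6 write@21

cycle = 20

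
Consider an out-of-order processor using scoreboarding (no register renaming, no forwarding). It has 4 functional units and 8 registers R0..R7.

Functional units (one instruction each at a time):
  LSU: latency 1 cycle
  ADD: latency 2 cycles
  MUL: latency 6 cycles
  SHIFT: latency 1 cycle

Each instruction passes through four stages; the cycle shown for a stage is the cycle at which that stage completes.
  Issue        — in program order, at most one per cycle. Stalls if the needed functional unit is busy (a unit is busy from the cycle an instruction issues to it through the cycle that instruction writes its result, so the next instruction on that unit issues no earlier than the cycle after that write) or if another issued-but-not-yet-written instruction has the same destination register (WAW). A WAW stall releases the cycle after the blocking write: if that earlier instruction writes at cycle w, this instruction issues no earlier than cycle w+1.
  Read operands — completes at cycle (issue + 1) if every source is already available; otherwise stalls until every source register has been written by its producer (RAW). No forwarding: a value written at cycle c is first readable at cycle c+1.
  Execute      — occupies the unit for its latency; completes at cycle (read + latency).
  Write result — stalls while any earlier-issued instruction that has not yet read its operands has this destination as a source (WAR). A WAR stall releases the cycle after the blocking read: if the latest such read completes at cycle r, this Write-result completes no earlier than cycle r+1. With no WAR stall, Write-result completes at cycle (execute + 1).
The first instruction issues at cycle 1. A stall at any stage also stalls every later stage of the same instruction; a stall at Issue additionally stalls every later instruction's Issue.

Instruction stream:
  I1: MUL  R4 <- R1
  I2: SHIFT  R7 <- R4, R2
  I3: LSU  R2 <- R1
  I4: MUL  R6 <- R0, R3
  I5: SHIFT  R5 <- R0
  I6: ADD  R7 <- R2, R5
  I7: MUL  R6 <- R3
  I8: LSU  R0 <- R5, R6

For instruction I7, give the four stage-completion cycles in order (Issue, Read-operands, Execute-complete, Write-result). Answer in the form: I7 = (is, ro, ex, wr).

I7 = (19, 20, 26, 27)

cycle 1: issue I1 (MUL)
cycle 2: I1 read-ops; issue I2 (SHIFT)
cycle 3: issue I3 (LSU)
cycle 4: I3 read-ops
cycle 5: I3 finished on LSU
cycle 8: I1 finished on MUL
cycle 9: I1→R4
cycle 10: I2 read-ops; issue I4 (MUL)
cycle 11: I2 finished on SHIFT; I3→R2; I4 read-ops
cycle 12: I2→R7
cycle 13: issue I5 (SHIFT)
cycle 14: I5 read-ops; issue I6 (ADD)
cycle 15: I5 finished on SHIFT
cycle 16: I5→R5
cycle 17: I4 finished on MUL; I6 read-ops
cycle 18: I4→R6
cycle 19: I6 finished on ADD; issue I7 (MUL)
cycle 20: I6→R7; I7 read-ops; issue I8 (LSU)
cycle 26: I7 finished on MUL
cycle 27: I7→R6
cycle 28: I8 read-ops
cycle 29: I8 finished on LSU
cycle 30: I8→R0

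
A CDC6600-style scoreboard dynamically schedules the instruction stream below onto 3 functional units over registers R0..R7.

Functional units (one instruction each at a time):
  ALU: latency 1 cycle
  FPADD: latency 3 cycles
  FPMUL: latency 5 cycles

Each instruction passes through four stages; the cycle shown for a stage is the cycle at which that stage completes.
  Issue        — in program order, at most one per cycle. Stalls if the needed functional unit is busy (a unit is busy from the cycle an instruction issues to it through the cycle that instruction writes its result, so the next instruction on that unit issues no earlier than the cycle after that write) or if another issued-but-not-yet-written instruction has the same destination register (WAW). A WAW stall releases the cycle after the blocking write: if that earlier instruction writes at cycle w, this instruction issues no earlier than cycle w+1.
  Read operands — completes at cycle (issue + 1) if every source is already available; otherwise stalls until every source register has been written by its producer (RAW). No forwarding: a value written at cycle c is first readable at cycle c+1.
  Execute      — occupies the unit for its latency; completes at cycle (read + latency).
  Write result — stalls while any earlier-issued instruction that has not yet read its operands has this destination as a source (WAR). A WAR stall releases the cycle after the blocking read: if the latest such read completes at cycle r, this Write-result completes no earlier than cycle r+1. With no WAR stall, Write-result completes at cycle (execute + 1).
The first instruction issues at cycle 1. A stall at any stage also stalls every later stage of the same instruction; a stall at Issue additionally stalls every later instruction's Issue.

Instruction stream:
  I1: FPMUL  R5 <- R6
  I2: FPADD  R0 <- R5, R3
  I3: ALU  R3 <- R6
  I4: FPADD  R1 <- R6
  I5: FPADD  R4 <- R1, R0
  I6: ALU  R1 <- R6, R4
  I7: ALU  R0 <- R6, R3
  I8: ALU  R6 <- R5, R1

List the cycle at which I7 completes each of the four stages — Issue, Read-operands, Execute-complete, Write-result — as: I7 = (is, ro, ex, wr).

1) issue 1, read 2, done 7, write 8
2) issue 2, read 9, done 12, write 13  <RAW R5: wait I1 write@8>
3) issue 3, read 4, done 5, write 10  <WAR R3: wait I2 read@9>
4) issue 14, read 15, done 18, write 19  <struct: FPADD busy until I2 writes@13>
5) issue 20, read 21, done 24, write 25  <struct: FPADD busy until I4 writes@19>
6) issue 21, read 26, done 27, write 28  <RAW R4: wait I5 write@25>
7) issue 29, read 30, done 31, write 32  <struct: ALU busy until I6 writes@28>
8) issue 33, read 34, done 35, write 36  <struct: ALU busy until I7 writes@32>

I7 = (29, 30, 31, 32)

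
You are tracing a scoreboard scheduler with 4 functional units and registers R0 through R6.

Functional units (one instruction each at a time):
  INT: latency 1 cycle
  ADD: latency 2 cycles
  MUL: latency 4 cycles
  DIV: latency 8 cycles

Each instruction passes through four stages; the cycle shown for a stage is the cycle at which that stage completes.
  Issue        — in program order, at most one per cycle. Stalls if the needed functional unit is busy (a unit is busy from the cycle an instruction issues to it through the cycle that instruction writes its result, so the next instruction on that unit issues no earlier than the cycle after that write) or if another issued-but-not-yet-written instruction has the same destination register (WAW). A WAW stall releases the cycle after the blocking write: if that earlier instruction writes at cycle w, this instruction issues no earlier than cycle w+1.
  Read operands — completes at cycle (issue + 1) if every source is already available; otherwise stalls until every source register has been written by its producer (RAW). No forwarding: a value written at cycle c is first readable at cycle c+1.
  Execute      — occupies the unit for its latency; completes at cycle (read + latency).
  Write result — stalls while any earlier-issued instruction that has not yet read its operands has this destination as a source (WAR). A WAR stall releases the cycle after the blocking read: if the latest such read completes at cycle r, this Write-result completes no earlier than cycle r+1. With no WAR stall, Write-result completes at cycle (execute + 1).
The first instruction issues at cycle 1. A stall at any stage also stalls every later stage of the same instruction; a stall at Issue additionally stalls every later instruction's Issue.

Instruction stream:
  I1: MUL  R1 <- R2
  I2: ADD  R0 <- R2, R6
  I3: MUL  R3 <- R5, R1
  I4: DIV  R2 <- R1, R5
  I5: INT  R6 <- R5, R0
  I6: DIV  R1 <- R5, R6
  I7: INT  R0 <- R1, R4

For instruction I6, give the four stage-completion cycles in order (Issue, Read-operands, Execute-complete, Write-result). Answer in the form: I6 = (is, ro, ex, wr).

t=1  issue I1 (MUL)
t=2  I1 read-ops; issue I2 (ADD)
t=3  I2 read-ops
t=5  I2 finished on ADD
t=6  I1 finished on MUL; I2→R0
t=7  I1→R1
t=8  issue I3 (MUL)
t=9  I3 read-ops; issue I4 (DIV)
t=10  I4 read-ops; issue I5 (INT)
t=11  I5 read-ops
t=12  I5 finished on INT
t=13  I3 finished on MUL; I5→R6
t=14  I3→R3
t=18  I4 finished on DIV
t=19  I4→R2
t=20  issue I6 (DIV)
t=21  I6 read-ops; issue I7 (INT)
t=29  I6 finished on DIV
t=30  I6→R1
t=31  I7 read-ops
t=32  I7 finished on INT
t=33  I7→R0

I6 = (20, 21, 29, 30)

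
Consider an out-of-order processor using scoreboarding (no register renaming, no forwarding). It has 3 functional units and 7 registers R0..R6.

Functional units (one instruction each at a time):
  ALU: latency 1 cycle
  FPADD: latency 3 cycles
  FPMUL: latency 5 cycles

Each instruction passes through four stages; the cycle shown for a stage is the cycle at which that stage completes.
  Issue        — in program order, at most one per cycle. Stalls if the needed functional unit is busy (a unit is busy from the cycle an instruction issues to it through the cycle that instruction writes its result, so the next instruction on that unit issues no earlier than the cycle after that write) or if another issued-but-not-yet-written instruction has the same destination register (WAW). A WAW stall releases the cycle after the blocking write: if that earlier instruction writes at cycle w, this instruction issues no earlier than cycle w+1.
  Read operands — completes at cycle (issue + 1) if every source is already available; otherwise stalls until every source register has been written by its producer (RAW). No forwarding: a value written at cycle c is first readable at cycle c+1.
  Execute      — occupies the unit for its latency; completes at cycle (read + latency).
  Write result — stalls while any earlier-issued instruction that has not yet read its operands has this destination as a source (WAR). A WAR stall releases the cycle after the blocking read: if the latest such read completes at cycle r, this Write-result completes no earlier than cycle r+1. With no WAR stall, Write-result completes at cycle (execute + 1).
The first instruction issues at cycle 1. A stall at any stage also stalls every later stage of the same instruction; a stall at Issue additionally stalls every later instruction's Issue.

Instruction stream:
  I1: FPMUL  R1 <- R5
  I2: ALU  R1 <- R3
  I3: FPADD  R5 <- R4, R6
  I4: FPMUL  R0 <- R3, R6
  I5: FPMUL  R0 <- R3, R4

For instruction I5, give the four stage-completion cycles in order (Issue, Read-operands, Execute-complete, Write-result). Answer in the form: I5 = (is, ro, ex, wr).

I5 = (19, 20, 25, 26)

t=1  I1→FPMUL
t=2  I1 RO
t=7  I1 EX
t=8  I1 WR R1
t=9  I2→ALU
t=10  I2 RO · I3→FPADD
t=11  I2 EX · I3 RO · I4→FPMUL
t=12  I2 WR R1 · I4 RO
t=14  I3 EX
t=15  I3 WR R5
t=17  I4 EX
t=18  I4 WR R0
t=19  I5→FPMUL
t=20  I5 RO
t=25  I5 EX
t=26  I5 WR R0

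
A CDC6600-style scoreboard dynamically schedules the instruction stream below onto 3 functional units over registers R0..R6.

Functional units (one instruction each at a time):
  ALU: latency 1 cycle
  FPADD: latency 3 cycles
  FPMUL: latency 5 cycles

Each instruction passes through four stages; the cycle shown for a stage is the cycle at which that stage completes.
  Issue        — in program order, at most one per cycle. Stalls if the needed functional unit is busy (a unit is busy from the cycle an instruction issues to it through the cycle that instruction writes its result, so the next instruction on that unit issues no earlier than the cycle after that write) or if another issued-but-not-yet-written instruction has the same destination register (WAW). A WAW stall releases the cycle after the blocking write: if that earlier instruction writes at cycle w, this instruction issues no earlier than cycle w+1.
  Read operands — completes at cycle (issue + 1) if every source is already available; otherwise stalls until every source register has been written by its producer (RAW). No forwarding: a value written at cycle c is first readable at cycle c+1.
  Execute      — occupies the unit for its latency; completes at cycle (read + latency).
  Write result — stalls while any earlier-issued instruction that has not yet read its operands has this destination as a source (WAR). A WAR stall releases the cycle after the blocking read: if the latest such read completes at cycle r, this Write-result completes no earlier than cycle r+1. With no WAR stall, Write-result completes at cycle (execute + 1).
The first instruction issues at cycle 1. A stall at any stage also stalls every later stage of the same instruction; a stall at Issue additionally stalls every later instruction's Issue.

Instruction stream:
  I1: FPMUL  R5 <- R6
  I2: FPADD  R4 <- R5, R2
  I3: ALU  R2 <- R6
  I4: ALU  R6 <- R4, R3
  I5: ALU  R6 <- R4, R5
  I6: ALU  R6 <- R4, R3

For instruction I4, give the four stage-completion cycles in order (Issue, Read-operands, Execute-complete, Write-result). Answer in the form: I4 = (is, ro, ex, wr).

I1: IS=1 RO=2 EX=7 WR=8
I2: IS=2 RO=9 EX=12 WR=13  [RAW R5: wait I1 write@8]
I3: IS=3 RO=4 EX=5 WR=10  [WAR R2: wait I2 read@9]
I4: IS=11 RO=14 EX=15 WR=16  [struct: ALU busy until I3 writes@10; RAW R4: wait I2 write@13]
I5: IS=17 RO=18 EX=19 WR=20  [struct: ALU busy until I4 writes@16]
I6: IS=21 RO=22 EX=23 WR=24  [struct: ALU busy until I5 writes@20]

I4 = (11, 14, 15, 16)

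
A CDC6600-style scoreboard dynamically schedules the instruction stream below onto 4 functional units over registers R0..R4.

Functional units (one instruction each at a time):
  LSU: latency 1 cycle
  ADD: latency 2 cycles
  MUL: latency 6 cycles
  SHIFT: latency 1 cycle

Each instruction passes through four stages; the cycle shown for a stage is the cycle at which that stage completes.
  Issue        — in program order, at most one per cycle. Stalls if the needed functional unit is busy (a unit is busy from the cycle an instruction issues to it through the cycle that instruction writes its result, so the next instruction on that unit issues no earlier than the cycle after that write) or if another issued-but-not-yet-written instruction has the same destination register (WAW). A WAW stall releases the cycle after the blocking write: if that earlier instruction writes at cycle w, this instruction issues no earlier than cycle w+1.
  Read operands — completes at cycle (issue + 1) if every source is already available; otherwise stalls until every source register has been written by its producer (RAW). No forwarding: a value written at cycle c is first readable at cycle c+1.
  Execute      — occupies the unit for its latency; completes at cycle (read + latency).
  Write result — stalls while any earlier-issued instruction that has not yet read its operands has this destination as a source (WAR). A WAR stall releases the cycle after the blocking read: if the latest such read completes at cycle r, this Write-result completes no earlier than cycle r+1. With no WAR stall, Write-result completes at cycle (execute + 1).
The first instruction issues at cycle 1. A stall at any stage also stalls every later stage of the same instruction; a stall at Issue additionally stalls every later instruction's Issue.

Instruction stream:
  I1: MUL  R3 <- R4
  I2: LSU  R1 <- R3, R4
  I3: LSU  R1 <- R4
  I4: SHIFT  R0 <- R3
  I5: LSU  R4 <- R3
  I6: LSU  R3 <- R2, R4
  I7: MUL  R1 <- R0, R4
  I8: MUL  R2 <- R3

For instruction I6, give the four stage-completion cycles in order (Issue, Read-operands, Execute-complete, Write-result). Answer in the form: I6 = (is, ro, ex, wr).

I6 = (21, 22, 23, 24)

  I1 | 1 | 2 | 8 | 9
  I2 | 2 | 10 | 11 | 12   RAW R3: wait I1 write@9
  I3 | 13 | 14 | 15 | 16   struct: LSU busy until I2 writes@12
  I4 | 14 | 15 | 16 | 17
  I5 | 17 | 18 | 19 | 20   struct: LSU busy until I3 writes@16
  I6 | 21 | 22 | 23 | 24   struct: LSU busy until I5 writes@20
  I7 | 22 | 23 | 29 | 30
  I8 | 31 | 32 | 38 | 39   struct: MUL busy until I7 writes@30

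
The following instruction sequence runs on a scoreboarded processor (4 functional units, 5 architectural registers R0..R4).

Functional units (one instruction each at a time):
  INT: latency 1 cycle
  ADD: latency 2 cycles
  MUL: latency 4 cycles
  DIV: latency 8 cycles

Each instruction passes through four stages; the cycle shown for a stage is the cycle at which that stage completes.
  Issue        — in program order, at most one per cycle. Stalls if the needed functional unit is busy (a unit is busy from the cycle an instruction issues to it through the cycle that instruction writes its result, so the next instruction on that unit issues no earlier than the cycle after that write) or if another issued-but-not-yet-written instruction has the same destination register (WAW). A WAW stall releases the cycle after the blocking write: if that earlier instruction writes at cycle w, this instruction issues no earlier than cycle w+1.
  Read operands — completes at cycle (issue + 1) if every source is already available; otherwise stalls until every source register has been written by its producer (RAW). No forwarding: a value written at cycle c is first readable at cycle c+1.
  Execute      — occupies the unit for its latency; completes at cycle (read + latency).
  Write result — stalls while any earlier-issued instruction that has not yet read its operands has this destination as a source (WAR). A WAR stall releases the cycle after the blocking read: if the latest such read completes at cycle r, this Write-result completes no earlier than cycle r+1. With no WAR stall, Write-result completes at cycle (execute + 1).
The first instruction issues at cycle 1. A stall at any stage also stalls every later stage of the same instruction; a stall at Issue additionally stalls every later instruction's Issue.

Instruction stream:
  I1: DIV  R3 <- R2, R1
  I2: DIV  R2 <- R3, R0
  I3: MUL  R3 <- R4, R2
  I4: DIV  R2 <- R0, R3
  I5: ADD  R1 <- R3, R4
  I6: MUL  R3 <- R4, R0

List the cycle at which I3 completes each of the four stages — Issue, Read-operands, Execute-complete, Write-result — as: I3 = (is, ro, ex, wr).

I1: IS=1 RO=2 EX=10 WR=11
I2: IS=12 RO=13 EX=21 WR=22  [struct: DIV busy until I1 writes@11]
I3: IS=13 RO=23 EX=27 WR=28  [RAW R2: wait I2 write@22]
I4: IS=23 RO=29 EX=37 WR=38  [struct: DIV busy until I2 writes@22; RAW R3: wait I3 write@28]
I5: IS=24 RO=29 EX=31 WR=32  [RAW R3: wait I3 write@28]
I6: IS=29 RO=30 EX=34 WR=35  [struct: MUL busy until I3 writes@28]

I3 = (13, 23, 27, 28)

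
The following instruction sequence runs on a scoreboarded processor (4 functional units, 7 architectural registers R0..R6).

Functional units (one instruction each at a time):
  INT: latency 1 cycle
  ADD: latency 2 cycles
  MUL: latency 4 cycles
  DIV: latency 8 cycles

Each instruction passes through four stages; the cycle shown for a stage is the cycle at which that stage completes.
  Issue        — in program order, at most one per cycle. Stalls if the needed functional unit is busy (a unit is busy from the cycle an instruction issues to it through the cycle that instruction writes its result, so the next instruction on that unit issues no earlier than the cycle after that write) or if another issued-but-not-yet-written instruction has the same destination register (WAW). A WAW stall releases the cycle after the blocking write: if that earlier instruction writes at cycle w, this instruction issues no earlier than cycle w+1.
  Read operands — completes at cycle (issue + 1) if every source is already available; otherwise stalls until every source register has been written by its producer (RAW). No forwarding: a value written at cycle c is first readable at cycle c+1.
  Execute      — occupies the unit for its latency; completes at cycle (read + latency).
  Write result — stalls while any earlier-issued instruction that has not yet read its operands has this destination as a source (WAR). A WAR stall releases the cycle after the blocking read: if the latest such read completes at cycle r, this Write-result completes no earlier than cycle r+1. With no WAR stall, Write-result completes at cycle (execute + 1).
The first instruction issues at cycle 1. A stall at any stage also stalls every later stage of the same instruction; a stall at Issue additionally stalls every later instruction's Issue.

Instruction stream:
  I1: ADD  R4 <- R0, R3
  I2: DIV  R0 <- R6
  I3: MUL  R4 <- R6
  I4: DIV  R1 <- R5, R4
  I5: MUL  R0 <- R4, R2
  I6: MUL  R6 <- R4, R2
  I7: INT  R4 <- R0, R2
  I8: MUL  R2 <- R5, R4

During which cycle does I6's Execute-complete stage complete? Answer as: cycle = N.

c1: I1→ADD
c2: I1 RO · I2→DIV
c3: I2 RO
c4: I1 EX
c5: I1 WR R4
c6: I3→MUL
c7: I3 RO
c11: I2 EX · I3 EX
c12: I2 WR R0 · I3 WR R4
c13: I4→DIV
c14: I4 RO · I5→MUL
c15: I5 RO
c19: I5 EX
c20: I5 WR R0
c21: I6→MUL
c22: I4 EX · I6 RO · I7→INT
c23: I4 WR R1 · I7 RO
c24: I7 EX
c25: I7 WR R4
c26: I6 EX
c27: I6 WR R6
c28: I8→MUL
c29: I8 RO
c33: I8 EX
c34: I8 WR R2

cycle = 26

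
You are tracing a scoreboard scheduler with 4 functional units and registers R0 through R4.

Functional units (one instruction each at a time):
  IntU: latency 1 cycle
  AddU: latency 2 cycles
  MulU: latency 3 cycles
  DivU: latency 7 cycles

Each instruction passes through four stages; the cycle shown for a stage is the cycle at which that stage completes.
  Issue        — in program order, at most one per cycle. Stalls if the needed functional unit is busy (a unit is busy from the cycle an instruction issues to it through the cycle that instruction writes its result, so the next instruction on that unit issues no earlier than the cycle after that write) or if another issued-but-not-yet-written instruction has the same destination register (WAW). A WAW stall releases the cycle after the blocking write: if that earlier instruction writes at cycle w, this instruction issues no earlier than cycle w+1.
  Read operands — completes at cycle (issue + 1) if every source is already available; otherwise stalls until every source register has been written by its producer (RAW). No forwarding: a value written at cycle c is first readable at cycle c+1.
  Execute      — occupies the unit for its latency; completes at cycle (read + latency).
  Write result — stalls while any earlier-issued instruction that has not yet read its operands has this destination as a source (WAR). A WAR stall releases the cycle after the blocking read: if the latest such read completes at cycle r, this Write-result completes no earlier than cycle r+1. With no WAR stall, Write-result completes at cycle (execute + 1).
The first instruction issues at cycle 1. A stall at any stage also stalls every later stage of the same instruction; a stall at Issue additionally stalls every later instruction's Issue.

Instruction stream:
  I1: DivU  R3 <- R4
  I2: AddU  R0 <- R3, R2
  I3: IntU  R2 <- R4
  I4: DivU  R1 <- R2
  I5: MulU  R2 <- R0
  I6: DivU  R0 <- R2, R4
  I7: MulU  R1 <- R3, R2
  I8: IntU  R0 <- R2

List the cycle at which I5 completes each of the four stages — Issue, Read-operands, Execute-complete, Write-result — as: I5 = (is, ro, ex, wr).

[1] issue I1 (DivU)
[2] I1 read-ops · issue I2 (AddU)
[3] issue I3 (IntU)
[4] I3 read-ops
[5] I3 finished on IntU
[9] I1 finished on DivU
[10] I1→R3
[11] I2 read-ops · issue I4 (DivU)
[12] I3→R2
[13] I2 finished on AddU · I4 read-ops · issue I5 (MulU)
[14] I2→R0
[15] I5 read-ops
[18] I5 finished on MulU
[19] I5→R2
[20] I4 finished on DivU
[21] I4→R1
[22] issue I6 (DivU)
[23] I6 read-ops · issue I7 (MulU)
[24] I7 read-ops
[27] I7 finished on MulU
[28] I7→R1
[30] I6 finished on DivU
[31] I6→R0
[32] issue I8 (IntU)
[33] I8 read-ops
[34] I8 finished on IntU
[35] I8→R0

I5 = (13, 15, 18, 19)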